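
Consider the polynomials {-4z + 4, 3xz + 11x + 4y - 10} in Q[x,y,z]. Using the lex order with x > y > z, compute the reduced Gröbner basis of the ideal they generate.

This is the nonlinear analogue of row-reducing a linear system.

f_1 = -4z + 4, LT = z.
f_2 = 3xz + 11x + 4y - 10, LT = xz.

S(f_1,f_2): lcm = xz. S = -\tfrac{14}{3}x - \tfrac{4}{3}y + \tfrac{10}{3}.
  leading term x: no divisor's leading term divides it; move -\tfrac{14}{3}x to the remainder.
  leading term y: no divisor's leading term divides it; move -\tfrac{4}{3}y to the remainder.
  leading term 1: no divisor's leading term divides it; move \tfrac{10}{3} to the remainder.
  remainder -\tfrac{14}{3}x - \tfrac{4}{3}y + \tfrac{10}{3} ≠ 0; add g_3 = -\tfrac{14}{3}x - \tfrac{4}{3}y + \tfrac{10}{3} to the basis.

The other S-polynomials (S(f_1,g_3), S(f_2,g_3)) all reduce to 0 modulo the current basis, so we have a Gröbner basis.
Inter-reduce: drop elements whose leading term is divisible by another's, tail-reduce, and make monic.

G = {x + \tfrac{2}{7}y - \tfrac{5}{7}, z - 1}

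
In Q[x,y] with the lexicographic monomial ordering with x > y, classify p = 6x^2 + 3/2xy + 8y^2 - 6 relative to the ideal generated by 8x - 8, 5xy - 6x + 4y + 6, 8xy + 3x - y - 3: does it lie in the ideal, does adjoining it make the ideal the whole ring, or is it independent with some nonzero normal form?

6x^2 + 3/2xy + 8y^2 - 6 lies in I (it reduces to 0).

First compute the reduced Gröbner basis of I by Buchberger's algorithm.
f_1 = 8x - 8, LT = x.
f_2 = 5xy - 6x + 4y + 6, LT = xy.
f_3 = 8xy + 3x - y - 3, LT = xy.

S(f_1,f_2): lcm = xy. S = 6/5x - 9/5y - 6/5.
  reduce S modulo (f_1, f_2, f_3):
  remainder -9/5y ≠ 0; add h_4 = -9/5y to the basis.

The other S-polynomials (S(f_1,f_3), S(f_2,f_3), S(f_1,h_4), S(f_2,h_4), S(f_3,h_4)) all reduce to 0 modulo the current basis, so we have a Gröbner basis.
Inter-reduce: drop elements whose leading term is divisible by another's, tail-reduce, and make monic.
Reduced Gröbner basis: {x - 1, y}.
Label its elements g_1 = x - 1, g_2 = y.

Reduce p = 6x^2 + 3/2xy + 8y^2 - 6 modulo G:
  leading term x^2: subtract (6x)·g_1 from 6x^2 + 3/2xy + 8y^2 - 6 → 3/2xy + 6x + 8y^2 - 6
  leading term xy: subtract (3/2y)·g_1 from 3/2xy + 6x + 8y^2 - 6 → 6x + 8y^2 + 3/2y - 6
  leading term x: subtract (6)·g_1 from 6x + 8y^2 + 3/2y - 6 → 8y^2 + 3/2y
  leading term y^2: subtract (8y)·g_2 from 8y^2 + 3/2y → 3/2y
  leading term y: subtract (3/2)·g_2 from 3/2y → 0
  normal form = 0.
Since the normal form is 0, p ∈ I.

The remainder on division by a Gröbner basis is unique — it is the normal form.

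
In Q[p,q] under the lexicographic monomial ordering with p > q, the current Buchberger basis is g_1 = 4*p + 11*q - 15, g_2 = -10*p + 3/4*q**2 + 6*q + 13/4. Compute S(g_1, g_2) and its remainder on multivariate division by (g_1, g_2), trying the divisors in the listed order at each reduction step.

S(g_1, g_2) = 3/40*q**2 + 67/20*q - 137/40; remainder on division = 3/40*q**2 + 67/20*q - 137/40.

lcm(LM(g_1), LM(g_2)) = p.
S = (lcm/LT(g_1))·g_1 − (lcm/LT(g_2))·g_2 = 3/40*q**2 + 67/20*q - 137/40.
Reduce S modulo (g_1, g_2) in that order:
  leading term q**2: no divisor's leading term divides it; move 3/40*q**2 to the remainder.
  leading term q: no divisor's leading term divides it; move 67/20*q to the remainder.
  leading term 1: no divisor's leading term divides it; move -137/40 to the remainder.
The remainder 3/40*q**2 + 67/20*q - 137/40 is nonzero, so it would be added as the next basis element.
An S-polynomial is built so that the two leading terms cancel; whether anything survives reduction is exactly the Gröbner-basis criterion.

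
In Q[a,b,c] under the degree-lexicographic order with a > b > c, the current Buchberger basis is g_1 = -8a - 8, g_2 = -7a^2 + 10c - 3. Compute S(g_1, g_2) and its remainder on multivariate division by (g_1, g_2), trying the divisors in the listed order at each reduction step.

lcm(LM(g_1), LM(g_2)) = a^2.
S = (lcm/LT(g_1))·g_1 − (lcm/LT(g_2))·g_2 = a + 10/7c - 3/7.
Reduce S modulo (g_1, g_2) in that order:
  leading term a: subtract (-1/8)·g_1 from a + 10/7c - 3/7 → 10/7c - 10/7
  leading term c: no divisor's leading term divides it; move 10/7c to the remainder.
  leading term 1: no divisor's leading term divides it; move -10/7 to the remainder.
The remainder 10/7c - 10/7 is nonzero, so it would be added as the next basis element.

S(g_1, g_2) = a + 10/7c - 3/7; remainder on division = 10/7c - 10/7.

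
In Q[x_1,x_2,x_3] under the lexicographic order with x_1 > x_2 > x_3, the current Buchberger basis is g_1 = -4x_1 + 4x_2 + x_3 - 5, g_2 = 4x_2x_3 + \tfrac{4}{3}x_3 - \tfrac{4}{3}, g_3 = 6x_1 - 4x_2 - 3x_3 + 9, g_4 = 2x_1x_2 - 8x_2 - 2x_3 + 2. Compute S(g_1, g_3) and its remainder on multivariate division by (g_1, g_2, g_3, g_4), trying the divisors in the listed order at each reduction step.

lcm(LM(g_1), LM(g_3)) = x_1.
S = (lcm/LT(g_1))·g_1 − (lcm/LT(g_3))·g_3 = -\tfrac{1}{3}x_2 + \tfrac{1}{4}x_3 - \tfrac{1}{4}.
Reduce S modulo (g_1, g_2, g_3, g_4) in that order:
  leading term x_2: no divisor's leading term divides it; move -\tfrac{1}{3}x_2 to the remainder.
  leading term x_3: no divisor's leading term divides it; move \tfrac{1}{4}x_3 to the remainder.
  leading term 1: no divisor's leading term divides it; move -\tfrac{1}{4} to the remainder.
The remainder -\tfrac{1}{3}x_2 + \tfrac{1}{4}x_3 - \tfrac{1}{4} is nonzero, so it would be added as the next basis element.

S(g_1, g_3) = -\tfrac{1}{3}x_2 + \tfrac{1}{4}x_3 - \tfrac{1}{4}; remainder on division = -\tfrac{1}{3}x_2 + \tfrac{1}{4}x_3 - \tfrac{1}{4}.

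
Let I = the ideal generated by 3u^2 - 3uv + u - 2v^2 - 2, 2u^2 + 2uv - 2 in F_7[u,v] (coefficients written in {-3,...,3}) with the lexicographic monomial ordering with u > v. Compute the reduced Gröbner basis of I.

f_1 = 3u^2 - 3uv + u - 2v^2 - 2, LT = u^2.
f_2 = 2u^2 + 2uv - 2, LT = u^2.

S(f_1,f_2): lcm = u^2. S = -2uv - 2u - 3v^2 - 2.
  leading term uv: no divisor's leading term divides it; move -2uv to the remainder.
  leading term u: no divisor's leading term divides it; move -2u to the remainder.
  leading term v^2: no divisor's leading term divides it; move -3v^2 to the remainder.
  leading term 1: no divisor's leading term divides it; move -2 to the remainder.
  remainder -2uv - 2u - 3v^2 - 2 ≠ 0; add g_3 = -2uv - 2u - 3v^2 - 2 to the basis.

S(f_1,g_3): lcm = u^2v. S = -u^2 + uv^2 - 2uv - u - 3v^3 - 3v.
  leading term u^2: subtract (2)·f_1 from -u^2 + uv^2 - 2uv - u - 3v^3 - 3v → uv^2 - 3uv - 3u - 3v^3 - 3v^2 - 3v - 3
  leading term uv^2: subtract (3v)·g_3 from uv^2 - 3uv - 3u - 3v^3 - 3v^2 - 3v - 3 → 3uv - 3u - v^3 - 3v^2 + 3v - 3
  leading term uv: subtract (2)·g_3 from 3uv - 3u - v^3 - 3v^2 + 3v - 3 → u - v^3 + 3v^2 + 3v + 1
  leading term u: no divisor's leading term divides it; move u to the remainder.
  leading term v^3: no divisor's leading term divides it; move -v^3 to the remainder.
  leading term v^2: no divisor's leading term divides it; move 3v^2 to the remainder.
  leading term v: no divisor's leading term divides it; move 3v to the remainder.
  leading term 1: no divisor's leading term divides it; move 1 to the remainder.
  remainder u - v^3 + 3v^2 + 3v + 1 ≠ 0; add g_4 = u - v^3 + 3v^2 + 3v + 1 to the basis.

S(f_2,g_3): lcm = u^2v. S = -u^2 + 3uv^2 - u - v.
  leading term u^2: subtract (2)·f_1 from -u^2 + 3uv^2 - u - v → 3uv^2 - uv - 3u - 3v^2 - v - 3
  leading term uv^2: subtract (2v)·g_3 from 3uv^2 - uv - 3u - 3v^2 - v - 3 → 3uv - 3u - v^3 - 3v^2 + 3v - 3
  leading term uv: subtract (2)·g_3 from 3uv - 3u - v^3 - 3v^2 + 3v - 3 → u - v^3 + 3v^2 + 3v + 1
  leading term u: subtract (1)·g_4 from u - v^3 + 3v^2 + 3v + 1 → 0
  remainder 0.

S(f_1,g_4): lcm = u^2. S = uv^3 - 3uv^2 + 3uv - 3u - 3v^2 - 3.
  leading term uv^3: subtract (3v^2)·g_3 from uv^3 - 3uv^2 + 3uv - 3u - 3v^2 - 3 → 3uv^2 + 3uv - 3u + 2v^4 + 3v^2 - 3
  leading term uv^2: subtract (2v)·g_3 from 3uv^2 + 3uv - 3u + 2v^4 + 3v^2 - 3 → -3u + 2v^4 - v^3 + 3v^2 - 3v - 3
  leading term u: subtract (-3)·g_4 from -3u + 2v^4 - v^3 + 3v^2 - 3v - 3 → 2v^4 + 3v^3 - 2v^2 - v
  leading term v^4: no divisor's leading term divides it; move 2v^4 to the remainder.
  leading term v^3: no divisor's leading term divides it; move 3v^3 to the remainder.
  leading term v^2: no divisor's leading term divides it; move -2v^2 to the remainder.
  leading term v: no divisor's leading term divides it; move -v to the remainder.
  remainder 2v^4 + 3v^3 - 2v^2 - v ≠ 0; add g_5 = 2v^4 + 3v^3 - 2v^2 - v to the basis.

S(f_2,g_4): lcm = u^2. S = uv^3 - 3uv^2 - 2uv - u - 1.
  leading term uv^3: subtract (3v^2)·g_3 from uv^3 - 3uv^2 - 2uv - u - 1 → 3uv^2 - 2uv - u + 2v^4 - v^2 - 1
  leading term uv^2: subtract (2v)·g_3 from 3uv^2 - 2uv - u + 2v^4 - v^2 - 1 → 2uv - u + 2v^4 - v^3 - v^2 - 3v - 1
  leading term uv: subtract (-1)·g_3 from 2uv - u + 2v^4 - v^3 - v^2 - 3v - 1 → -3u + 2v^4 - v^3 + 3v^2 - 3v - 3
  leading term u: subtract (-3)·g_4 from -3u + 2v^4 - v^3 + 3v^2 - 3v - 3 → 2v^4 + 3v^3 - 2v^2 - v
  leading term v^4: subtract (1)·g_5 from 2v^4 + 3v^3 - 2v^2 - v → 0
  remainder 0.

S(g_3,g_4): lcm = uv. S = u + v^4 - 3v^3 + 2v^2 - v + 1.
  leading term u: subtract (1)·g_4 from u + v^4 - 3v^3 + 2v^2 - v + 1 → v^4 - 2v^3 - v^2 + 3v
  leading term v^4: subtract (-3)·g_5 from v^4 - 2v^3 - v^2 + 3v → 0
  remainder 0.

S(f_1,g_5): leading monomials are coprime, so the S-polynomial reduces to 0 (Buchberger's first criterion).
S(f_2,g_5): leading monomials are coprime, so the S-polynomial reduces to 0 (Buchberger's first criterion).
S(g_3,g_5): lcm = uv^4. S = 3uv^3 + uv^2 - 3uv - 2v^5 + v^3.
  leading term uv^3: subtract (2v^2)·g_3 from 3uv^3 + uv^2 - 3uv - 2v^5 + v^3 → -2uv^2 - 3uv - 2v^5 - v^4 + v^3 - 3v^2
  leading term uv^2: subtract (v)·g_3 from -2uv^2 - 3uv - 2v^5 - v^4 + v^3 - 3v^2 → -uv - 2v^5 - v^4 - 3v^3 - 3v^2 + 2v
  leading term uv: subtract (-3)·g_3 from -uv - 2v^5 - v^4 - 3v^3 - 3v^2 + 2v → u - 2v^5 - v^4 - 3v^3 + 2v^2 + 2v + 1
  leading term u: subtract (1)·g_4 from u - 2v^5 - v^4 - 3v^3 + 2v^2 + 2v + 1 → -2v^5 - v^4 - 2v^3 - v^2 - v
  leading term v^5: subtract (-v)·g_5 from -2v^5 - v^4 - 2v^3 - v^2 - v → 2v^4 + 3v^3 - 2v^2 - v
  leading term v^4: subtract (1)·g_5 from 2v^4 + 3v^3 - 2v^2 - v → 0
  remainder 0.

S(g_4,g_5): leading monomials are coprime, so the S-polynomial reduces to 0 (Buchberger's first criterion).
Every S-polynomial of the final basis reduces to 0, so we have a Gröbner basis.
Inter-reduce: drop elements whose leading term is divisible by another's, tail-reduce, and make monic.

G = {u - v^3 + 3v^2 + 3v + 1, v^4 - 2v^3 - v^2 + 3v}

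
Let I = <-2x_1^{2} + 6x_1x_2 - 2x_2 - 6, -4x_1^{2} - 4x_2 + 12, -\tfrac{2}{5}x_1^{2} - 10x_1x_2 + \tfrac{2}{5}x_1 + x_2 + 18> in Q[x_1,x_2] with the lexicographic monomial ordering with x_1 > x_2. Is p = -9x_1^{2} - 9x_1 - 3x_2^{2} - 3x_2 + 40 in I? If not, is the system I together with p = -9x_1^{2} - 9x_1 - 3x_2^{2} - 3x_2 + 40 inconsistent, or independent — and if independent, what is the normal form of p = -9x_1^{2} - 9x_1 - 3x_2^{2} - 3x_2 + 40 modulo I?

Adjoining -9x_1^{2} - 9x_1 - 3x_2^{2} - 3x_2 + 40 makes the ideal the whole ring: the system is inconsistent.

First compute the reduced Gröbner basis of I by Buchberger's algorithm.
f_1 = -2x_1^{2} + 6x_1x_2 - 2x_2 - 6, LT = x_1^{2}.
f_2 = -4x_1^{2} - 4x_2 + 12, LT = x_1^{2}.
f_3 = -\tfrac{2}{5}x_1^{2} - 10x_1x_2 + \tfrac{2}{5}x_1 + x_2 + 18, LT = x_1^{2}.

S(f_1,f_2): lcm = x_1^{2}. S = -3x_1x_2 + 6.
  reduce S modulo (f_1, f_2, f_3):
  remainder -3x_1x_2 + 6 ≠ 0; add h_4 = -3x_1x_2 + 6 to the basis.

S(f_1,f_3): lcm = x_1^{2}. S = -28x_1x_2 + x_1 + \tfrac{7}{2}x_2 + 48.
  reduce S modulo (f_1, f_2, f_3, h_4):
  remainder x_1 + \tfrac{7}{2}x_2 - 8 ≠ 0; add h_5 = x_1 + \tfrac{7}{2}x_2 - 8 to the basis.

S(f_1,h_4): lcm = x_1^{2}x_2. S = -3x_1x_2^{2} + 2x_1 + x_2^{2} + 3x_2.
  reduce S modulo (f_1, f_2, f_3, h_4, h_5):
  remainder x_2^{2} - 10x_2 + 16 ≠ 0; add h_6 = x_2^{2} - 10x_2 + 16 to the basis.

S(f_3,h_4): lcm = x_1^{2}x_2. S = 25x_1x_2^{2} - x_1x_2 + 2x_1 - \tfrac{5}{2}x_2^{2} - 45x_2.
  reduce S modulo (f_1, f_2, f_3, h_4, h_5, h_6):
  remainder -27x_2 + 54 ≠ 0; add h_7 = -27x_2 + 54 to the basis.

The other S-polynomials (S(f_2,f_3), S(f_2,h_4), S(f_1,h_5), S(f_2,h_5), S(f_3,h_5), S(h_4,h_5), S(f_1,h_6), S(f_2,h_6), S(f_3,h_6), S(h_4,h_6), S(h_5,h_6), S(f_1,h_7), S(f_2,h_7), S(f_3,h_7), S(h_4,h_7), S(h_5,h_7), S(h_6,h_7)) all reduce to 0 modulo the current basis, so we have a Gröbner basis.
Inter-reduce: drop elements whose leading term is divisible by another's, tail-reduce, and make monic.
Reduced Gröbner basis: {x_1 - 1, x_2 - 2}.
Label its elements g_1 = x_1 - 1, g_2 = x_2 - 2.

Reduce p = -9x_1^{2} - 9x_1 - 3x_2^{2} - 3x_2 + 40 modulo G:
  leading term x_1^{2}: subtract (-9x_1)·g_1 from -9x_1^{2} - 9x_1 - 3x_2^{2} - 3x_2 + 40 → -18x_1 - 3x_2^{2} - 3x_2 + 40
  leading term x_1: subtract (-18)·g_1 from -18x_1 - 3x_2^{2} - 3x_2 + 40 → -3x_2^{2} - 3x_2 + 22
  leading term x_2^{2}: subtract (-3x_2)·g_2 from -3x_2^{2} - 3x_2 + 22 → -9x_2 + 22
  leading term x_2: subtract (-9)·g_2 from -9x_2 + 22 → 4
  leading term 1: no divisor's leading term divides it; move 4 to the remainder.
  normal form = 4.
The normal form is nonzero, so p ∉ I. Since p minus its normal form lies in I, I + (p) = I + (r) where r = 4; decide whether this ideal is the whole ring.
Here r = 4 is a nonzero constant, hence a unit: 1 ∈ I + (p), the Gröbner basis of I + (p) is {1}, and the enlarged system has no common solution — adjoining p is inconsistent.

The remainder on division by a Gröbner basis is unique — it is the normal form.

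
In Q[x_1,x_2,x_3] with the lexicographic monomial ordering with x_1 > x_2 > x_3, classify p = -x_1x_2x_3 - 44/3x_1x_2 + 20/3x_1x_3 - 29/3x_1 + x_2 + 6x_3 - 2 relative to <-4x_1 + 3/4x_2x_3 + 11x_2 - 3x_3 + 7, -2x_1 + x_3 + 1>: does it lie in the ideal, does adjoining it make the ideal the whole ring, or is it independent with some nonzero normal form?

First compute the reduced Gröbner basis of I by Buchberger's algorithm.
f_1 = -4x_1 + 3/4x_2x_3 + 11x_2 - 3x_3 + 7, LT = x_1.
f_2 = -2x_1 + x_3 + 1, LT = x_1.

S(f_1,f_2): lcm = x_1. S = -3/16x_2x_3 - 11/4x_2 + 5/4x_3 - 5/4.
  leading term x_2x_3: no divisor's leading term divides it; move -3/16x_2x_3 to the remainder.
  leading term x_2: no divisor's leading term divides it; move -11/4x_2 to the remainder.
  leading term x_3: no divisor's leading term divides it; move 5/4x_3 to the remainder.
  leading term 1: no divisor's leading term divides it; move -5/4 to the remainder.
  remainder -3/16x_2x_3 - 11/4x_2 + 5/4x_3 - 5/4 ≠ 0; add h_3 = -3/16x_2x_3 - 11/4x_2 + 5/4x_3 - 5/4 to the basis.

The other S-polynomials (S(f_1,h_3), S(f_2,h_3)) all reduce to 0 modulo the current basis, so we have a Gröbner basis.
Inter-reduce: drop elements whose leading term is divisible by another's, tail-reduce, and make monic.
Reduced Gröbner basis: {x_1 - 1/2x_3 - 1/2, x_2x_3 + 44/3x_2 - 20/3x_3 + 20/3}.
Label its elements g_1 = x_1 - 1/2x_3 - 1/2, g_2 = x_2x_3 + 44/3x_2 - 20/3x_3 + 20/3.

Reduce p = -x_1x_2x_3 - 44/3x_1x_2 + 20/3x_1x_3 - 29/3x_1 + x_2 + 6x_3 - 2 modulo G:
  leading term x_1x_2x_3: subtract (-x_2x_3)·g_1 from -x_1x_2x_3 - 44/3x_1x_2 + 20/3x_1x_3 - 29/3x_1 + x_2 + 6x_3 - 2 → -44/3x_1x_2 + 20/3x_1x_3 - 29/3x_1 - 1/2x_2x_3^2 - 1/2x_2x_3 + x_2 + 6x_3 - 2
  leading term x_1x_2: subtract (-44/3x_2)·g_1 from -44/3x_1x_2 + 20/3x_1x_3 - 29/3x_1 - 1/2x_2x_3^2 - 1/2x_2x_3 + x_2 + 6x_3 - 2 → 20/3x_1x_3 - 29/3x_1 - 1/2x_2x_3^2 - 47/6x_2x_3 - 19/3x_2 + 6x_3 - 2
  leading term x_1x_3: subtract (20/3x_3)·g_1 from 20/3x_1x_3 - 29/3x_1 - 1/2x_2x_3^2 - 47/6x_2x_3 - 19/3x_2 + 6x_3 - 2 → -29/3x_1 - 1/2x_2x_3^2 - 47/6x_2x_3 - 19/3x_2 + 10/3x_3^2 + 28/3x_3 - 2
  leading term x_1: subtract (-29/3)·g_1 from -29/3x_1 - 1/2x_2x_3^2 - 47/6x_2x_3 - 19/3x_2 + 10/3x_3^2 + 28/3x_3 - 2 → -1/2x_2x_3^2 - 47/6x_2x_3 - 19/3x_2 + 10/3x_3^2 + 9/2x_3 - 41/6
  leading term x_2x_3^2: subtract (-1/2x_3)·g_2 from -1/2x_2x_3^2 - 47/6x_2x_3 - 19/3x_2 + 10/3x_3^2 + 9/2x_3 - 41/6 → -1/2x_2x_3 - 19/3x_2 + 47/6x_3 - 41/6
  leading term x_2x_3: subtract (-1/2)·g_2 from -1/2x_2x_3 - 19/3x_2 + 47/6x_3 - 41/6 → x_2 + 9/2x_3 - 7/2
  leading term x_2: no divisor's leading term divides it; move x_2 to the remainder.
  leading term x_3: no divisor's leading term divides it; move 9/2x_3 to the remainder.
  leading term 1: no divisor's leading term divides it; move -7/2 to the remainder.
  normal form = x_2 + 9/2x_3 - 7/2.
The normal form is nonzero, so p ∉ I. Since p minus its normal form lies in I, I + (p) = I + (r) where r = x_2 + 9/2x_3 - 7/2; decide whether this ideal is the whole ring.
Run Buchberger on G together with r (pairs among the g_i already reduce to 0 since G is a Gröbner basis):
g_1 = x_1 - 1/2x_3 - 1/2, LT = x_1.
g_2 = x_2x_3 + 44/3x_2 - 20/3x_3 + 20/3, LT = x_2x_3.
r = x_2 + 9/2x_3 - 7/2, LT = x_2.

S(g_2,r): lcm = x_2x_3. S = 44/3x_2 - 9/2x_3^2 - 19/6x_3 + 20/3.
  leading term x_2: subtract (44/3)·r from 44/3x_2 - 9/2x_3^2 - 19/6x_3 + 20/3 → -9/2x_3^2 - 415/6x_3 + 58
  leading term x_3^2: no divisor's leading term divides it; move -9/2x_3^2 to the remainder.
  leading term x_3: no divisor's leading term divides it; move -415/6x_3 to the remainder.
  leading term 1: no divisor's leading term divides it; move 58 to the remainder.
  remainder -9/2x_3^2 - 415/6x_3 + 58 ≠ 0; add m_4 = -9/2x_3^2 - 415/6x_3 + 58 to the basis.

The other S-polynomials (S(g_1,g_2), S(g_1,r), S(g_1,m_4), S(g_2,m_4), S(r,m_4)) all reduce to 0 modulo the current basis, so we have a Gröbner basis.
Inter-reduce: drop elements whose leading term is divisible by another's, tail-reduce, and make monic.
Reduced Gröbner basis: {x_1 - 1/2x_3 - 1/2, x_2 + 9/2x_3 - 7/2, x_3^2 + 415/27x_3 - 116/9}.
The reduced Gröbner basis of I + (p) is {x_1 - 1/2x_3 - 1/2, x_2 + 9/2x_3 - 7/2, x_3^2 + 415/27x_3 - 116/9} ≠ {1}, a proper ideal, so the enlarged system stays consistent: p is independent of I, with normal form x_2 + 9/2x_3 - 7/2.

-x_1x_2x_3 - 44/3x_1x_2 + 20/3x_1x_3 - 29/3x_1 + x_2 + 6x_3 - 2 is independent of I; its normal form modulo I is x_2 + 9/2x_3 - 7/2.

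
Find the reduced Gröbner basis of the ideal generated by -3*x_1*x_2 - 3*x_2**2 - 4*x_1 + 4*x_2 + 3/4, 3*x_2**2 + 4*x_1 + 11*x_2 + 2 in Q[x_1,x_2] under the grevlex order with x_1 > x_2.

f_1 = -3*x_1*x_2 - 3*x_2**2 - 4*x_1 + 4*x_2 + 3/4, LT = x_1*x_2.
f_2 = 3*x_2**2 + 4*x_1 + 11*x_2 + 2, LT = x_2**2.

S(f_1,f_2): lcm = x_1*x_2**2. S = x_2**3 - 4/3*x_1**2 - 7/3*x_1*x_2 - 4/3*x_2**2 - 2/3*x_1 - 1/4*x_2.
  leading term x_2**3: subtract (1/3*x_2)·f_2 from x_2**3 - 4/3*x_1**2 - 7/3*x_1*x_2 - 4/3*x_2**2 - 2/3*x_1 - 1/4*x_2 → -4/3*x_1**2 - 11/3*x_1*x_2 - 5*x_2**2 - 2/3*x_1 - 11/12*x_2
  leading term x_1**2: no divisor's leading term divides it; move -4/3*x_1**2 to the remainder.
  leading term x_1*x_2: subtract (11/9)·f_1 from -11/3*x_1*x_2 - 5*x_2**2 - 2/3*x_1 - 11/12*x_2 → -4/3*x_2**2 + 38/9*x_1 - 209/36*x_2 - 11/12
  leading term x_2**2: subtract (-4/9)·f_2 from -4/3*x_2**2 + 38/9*x_1 - 209/36*x_2 - 11/12 → 6*x_1 - 11/12*x_2 - 1/36
  leading term x_1: no divisor's leading term divides it; move 6*x_1 to the remainder.
  leading term x_2: no divisor's leading term divides it; move -11/12*x_2 to the remainder.
  leading term 1: no divisor's leading term divides it; move -1/36 to the remainder.
  remainder -4/3*x_1**2 + 6*x_1 - 11/12*x_2 - 1/36 ≠ 0; add g_3 = -4/3*x_1**2 + 6*x_1 - 11/12*x_2 - 1/36 to the basis.

S(f_1,g_3): lcm = x_1**2*x_2. S = x_1*x_2**2 + 4/3*x_1**2 + 19/6*x_1*x_2 - 11/16*x_2**2 - 1/4*x_1 - 1/48*x_2.
  leading term x_1*x_2**2: subtract (-1/3*x_2)·f_1 from x_1*x_2**2 + 4/3*x_1**2 + 19/6*x_1*x_2 - 11/16*x_2**2 - 1/4*x_1 - 1/48*x_2 → -x_2**3 + 4/3*x_1**2 + 11/6*x_1*x_2 + 31/48*x_2**2 - 1/4*x_1 + 11/48*x_2
  leading term x_2**3: subtract (-1/3*x_2)·f_2 from -x_2**3 + 4/3*x_1**2 + 11/6*x_1*x_2 + 31/48*x_2**2 - 1/4*x_1 + 11/48*x_2 → 4/3*x_1**2 + 19/6*x_1*x_2 + 69/16*x_2**2 - 1/4*x_1 + 43/48*x_2
  leading term x_1**2: subtract (-1)·g_3 from 4/3*x_1**2 + 19/6*x_1*x_2 + 69/16*x_2**2 - 1/4*x_1 + 43/48*x_2 → 19/6*x_1*x_2 + 69/16*x_2**2 + 23/4*x_1 - 1/48*x_2 - 1/36
  leading term x_1*x_2: subtract (-19/18)·f_1 from 19/6*x_1*x_2 + 69/16*x_2**2 + 23/4*x_1 - 1/48*x_2 - 1/36 → 55/48*x_2**2 + 55/36*x_1 + 605/144*x_2 + 55/72
  leading term x_2**2: subtract (55/144)·f_2 from 55/48*x_2**2 + 55/36*x_1 + 605/144*x_2 + 55/72 → 0
  remainder 0.

S(f_2,g_3): leading monomials are coprime, so the S-polynomial reduces to 0 (Buchberger's first criterion).
Every S-polynomial of the final basis reduces to 0, so we have a Gröbner basis.

G = {x_1**2 - 9/2*x_1 + 11/16*x_2 + 1/48, x_1*x_2 - 5*x_2 - 11/12, x_2**2 + 4/3*x_1 + 11/3*x_2 + 2/3}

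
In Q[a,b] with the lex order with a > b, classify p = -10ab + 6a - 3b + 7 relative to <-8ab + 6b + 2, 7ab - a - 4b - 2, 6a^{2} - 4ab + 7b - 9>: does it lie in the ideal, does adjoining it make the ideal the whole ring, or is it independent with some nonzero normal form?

First compute the reduced Gröbner basis of I by Buchberger's algorithm.
f_1 = -8ab + 6b + 2, LT = ab.
f_2 = 7ab - a - 4b - 2, LT = ab.
f_3 = 6a^{2} - 4ab + 7b - 9, LT = a^{2}.

S(f_1,f_2): lcm = ab. S = \tfrac{1}{7}a - \tfrac{5}{28}b + \tfrac{1}{28}.
  leading term a: no divisor's leading term divides it; move \tfrac{1}{7}a to the remainder.
  leading term b: no divisor's leading term divides it; move -\tfrac{5}{28}b to the remainder.
  leading term 1: no divisor's leading term divides it; move \tfrac{1}{28} to the remainder.
  remainder \tfrac{1}{7}a - \tfrac{5}{28}b + \tfrac{1}{28} ≠ 0; add h_4 = \tfrac{1}{7}a - \tfrac{5}{28}b + \tfrac{1}{28} to the basis.

S(f_1,f_3): lcm = a^{2}b. S = \tfrac{2}{3}ab^{2} - \tfrac{3}{4}ab - \tfrac{1}{4}a - \tfrac{7}{6}b^{2} + \tfrac{3}{2}b.
  leading term ab^{2}: subtract (-\tfrac{1}{12}b)·f_1 from \tfrac{2}{3}ab^{2} - \tfrac{3}{4}ab - \tfrac{1}{4}a - \tfrac{7}{6}b^{2} + \tfrac{3}{2}b → -\tfrac{3}{4}ab - \tfrac{1}{4}a - \tfrac{2}{3}b^{2} + \tfrac{5}{3}b
  leading term ab: subtract (\tfrac{3}{32})·f_1 from -\tfrac{3}{4}ab - \tfrac{1}{4}a - \tfrac{2}{3}b^{2} + \tfrac{5}{3}b → -\tfrac{1}{4}a - \tfrac{2}{3}b^{2} + \tfrac{53}{48}b - \tfrac{3}{16}
  leading term a: subtract (-\tfrac{7}{4})·h_4 from -\tfrac{1}{4}a - \tfrac{2}{3}b^{2} + \tfrac{53}{48}b - \tfrac{3}{16} → -\tfrac{2}{3}b^{2} + \tfrac{19}{24}b - \tfrac{1}{8}
  leading term b^{2}: no divisor's leading term divides it; move -\tfrac{2}{3}b^{2} to the remainder.
  leading term b: no divisor's leading term divides it; move \tfrac{19}{24}b to the remainder.
  leading term 1: no divisor's leading term divides it; move -\tfrac{1}{8} to the remainder.
  remainder -\tfrac{2}{3}b^{2} + \tfrac{19}{24}b - \tfrac{1}{8} ≠ 0; add h_5 = -\tfrac{2}{3}b^{2} + \tfrac{19}{24}b - \tfrac{1}{8} to the basis.

S(f_2,f_3): lcm = a^{2}b. S = -\tfrac{1}{7}a^{2} + \tfrac{2}{3}ab^{2} - \tfrac{4}{7}ab - \tfrac{2}{7}a - \tfrac{7}{6}b^{2} + \tfrac{3}{2}b.
  leading term a^{2}: subtract (-\tfrac{1}{42})·f_3 from -\tfrac{1}{7}a^{2} + \tfrac{2}{3}ab^{2} - \tfrac{4}{7}ab - \tfrac{2}{7}a - \tfrac{7}{6}b^{2} + \tfrac{3}{2}b → \tfrac{2}{3}ab^{2} - \tfrac{2}{3}ab - \tfrac{2}{7}a - \tfrac{7}{6}b^{2} + \tfrac{5}{3}b - \tfrac{3}{14}
  leading term ab^{2}: subtract (-\tfrac{1}{12}b)·f_1 from \tfrac{2}{3}ab^{2} - \tfrac{2}{3}ab - \tfrac{2}{7}a - \tfrac{7}{6}b^{2} + \tfrac{5}{3}b - \tfrac{3}{14} → -\tfrac{2}{3}ab - \tfrac{2}{7}a - \tfrac{2}{3}b^{2} + \tfrac{11}{6}b - \tfrac{3}{14}
  leading term ab: subtract (\tfrac{1}{12})·f_1 from -\tfrac{2}{3}ab - \tfrac{2}{7}a - \tfrac{2}{3}b^{2} + \tfrac{11}{6}b - \tfrac{3}{14} → -\tfrac{2}{7}a - \tfrac{2}{3}b^{2} + \tfrac{4}{3}b - \tfrac{8}{21}
  leading term a: subtract (-2)·h_4 from -\tfrac{2}{7}a - \tfrac{2}{3}b^{2} + \tfrac{4}{3}b - \tfrac{8}{21} → -\tfrac{2}{3}b^{2} + \tfrac{41}{42}b - \tfrac{13}{42}
  leading term b^{2}: subtract (1)·h_5 from -\tfrac{2}{3}b^{2} + \tfrac{41}{42}b - \tfrac{13}{42} → \tfrac{31}{168}b - \tfrac{31}{168}
  leading term b: no divisor's leading term divides it; move \tfrac{31}{168}b to the remainder.
  leading term 1: no divisor's leading term divides it; move -\tfrac{31}{168} to the remainder.
  remainder \tfrac{31}{168}b - \tfrac{31}{168} ≠ 0; add h_6 = \tfrac{31}{168}b - \tfrac{31}{168} to the basis.

The other S-polynomials (S(f_1,h_4), S(f_2,h_4), S(f_3,h_4), S(f_1,h_5), S(f_2,h_5), S(f_3,h_5), S(h_4,h_5), S(f_1,h_6), S(f_2,h_6), S(f_3,h_6), S(h_4,h_6), S(h_5,h_6)) all reduce to 0 modulo the current basis, so we have a Gröbner basis.
Inter-reduce: drop elements whose leading term is divisible by another's, tail-reduce, and make monic.
Reduced Gröbner basis: {a - 1, b - 1}.
Label its elements g_1 = a - 1, g_2 = b - 1.

Reduce p = -10ab + 6a - 3b + 7 modulo G:
  leading term ab: subtract (-10b)·g_1 from -10ab + 6a - 3b + 7 → 6a - 13b + 7
  leading term a: subtract (6)·g_1 from 6a - 13b + 7 → -13b + 13
  leading term b: subtract (-13)·g_2 from -13b + 13 → 0
  normal form = 0.
Since the normal form is 0, p ∈ I.

-10ab + 6a - 3b + 7 lies in I (it reduces to 0).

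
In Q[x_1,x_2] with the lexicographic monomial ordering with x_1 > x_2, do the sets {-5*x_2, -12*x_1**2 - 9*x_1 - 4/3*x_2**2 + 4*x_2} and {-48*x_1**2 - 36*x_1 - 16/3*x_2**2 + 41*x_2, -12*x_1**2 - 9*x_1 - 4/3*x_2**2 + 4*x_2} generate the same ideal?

Equality of ideals is decidable: compute both reduced Gröbner bases (unique for the ordering) and check whether they agree.
Buchberger on the first generating set:
f_1 = -5*x_2, LT = x_2.
f_2 = -12*x_1**2 - 9*x_1 - 4/3*x_2**2 + 4*x_2, LT = x_1**2.

The S-polynomials (S(f_1,f_2)) all reduce to 0 modulo the current basis, so we have a Gröbner basis.
Inter-reduce: drop elements whose leading term is divisible by another's, tail-reduce, and make monic.
Reduced Gröbner basis: {x_1**2 + 3/4*x_1, x_2}.

Buchberger on the second generating set:
h_1 = -48*x_1**2 - 36*x_1 - 16/3*x_2**2 + 41*x_2, LT = x_1**2.
h_2 = -12*x_1**2 - 9*x_1 - 4/3*x_2**2 + 4*x_2, LT = x_1**2.

S(h_1,h_2): lcm = x_1**2. S = -25/48*x_2.
  reduce S modulo (h_1, h_2):
  remainder -25/48*x_2 ≠ 0; add k_3 = -25/48*x_2 to the basis.

The other S-polynomials (S(h_1,k_3), S(h_2,k_3)) all reduce to 0 modulo the current basis, so we have a Gröbner basis.
Inter-reduce: drop elements whose leading term is divisible by another's, tail-reduce, and make monic.
Reduced Gröbner basis: {x_1**2 + 3/4*x_1, x_2}.

Same reduced basis, so the two generating sets span the same ideal.
The choice of monomial ordering does not affect the verdict — as long as both bases are computed under the same ordering, their equality decides ideal equality.

Yes, the ideals are equal.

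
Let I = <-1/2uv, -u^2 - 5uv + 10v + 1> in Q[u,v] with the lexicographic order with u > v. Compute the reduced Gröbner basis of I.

f_1 = -1/2uv, LT = uv.
f_2 = -u^2 - 5uv + 10v + 1, LT = u^2.

S(f_1,f_2): lcm = u^2v. S = -5uv^2 + 10v^2 + v.
  reduce S modulo (f_1, f_2):
  remainder 10v^2 + v ≠ 0; add g_3 = 10v^2 + v to the basis.

The other S-polynomials (S(f_1,g_3), S(f_2,g_3)) all reduce to 0 modulo the current basis, so we have a Gröbner basis.

G = {u^2 - 10v - 1, uv, v^2 + 1/10v}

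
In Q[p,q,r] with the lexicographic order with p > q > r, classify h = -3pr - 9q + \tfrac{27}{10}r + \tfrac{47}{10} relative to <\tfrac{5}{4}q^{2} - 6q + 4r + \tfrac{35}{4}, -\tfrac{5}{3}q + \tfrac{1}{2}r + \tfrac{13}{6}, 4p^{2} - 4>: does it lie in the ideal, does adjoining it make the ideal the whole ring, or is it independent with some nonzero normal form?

Adjoining -3pr - 9q + \tfrac{27}{10}r + \tfrac{47}{10} makes the ideal the whole ring: the system is inconsistent.

First compute the reduced Gröbner basis of I by Buchberger's algorithm.
f_1 = \tfrac{5}{4}q^{2} - 6q + 4r + \tfrac{35}{4}, LT = q^{2}.
f_2 = -\tfrac{5}{3}q + \tfrac{1}{2}r + \tfrac{13}{6}, LT = q.
f_3 = 4p^{2} - 4, LT = p^{2}.

S(f_1,f_2): lcm = q^{2}. S = \tfrac{3}{10}qr - \tfrac{7}{2}q + \tfrac{16}{5}r + 7.
  reduce S modulo (f_1, f_2, f_3):
  remainder \tfrac{9}{100}r^{2} + \tfrac{127}{50}r + \tfrac{49}{20} ≠ 0; add k_4 = \tfrac{9}{100}r^{2} + \tfrac{127}{50}r + \tfrac{49}{20} to the basis.

The other S-polynomials (S(f_1,f_3), S(f_2,f_3), S(f_1,k_4), S(f_2,k_4), S(f_3,k_4)) all reduce to 0 modulo the current basis, so we have a Gröbner basis.
Inter-reduce: drop elements whose leading term is divisible by another's, tail-reduce, and make monic.
Reduced Gröbner basis: {p^{2} - 1, q - \tfrac{3}{10}r - \tfrac{13}{10}, r^{2} + \tfrac{254}{9}r + \tfrac{245}{9}}.
Label its elements g_1 = p^{2} - 1, g_2 = q - \tfrac{3}{10}r - \tfrac{13}{10}, g_3 = r^{2} + \tfrac{254}{9}r + \tfrac{245}{9}.

Reduce h = -3pr - 9q + \tfrac{27}{10}r + \tfrac{47}{10} modulo G:
  leading term pr: no divisor's leading term divides it; move -3pr to the remainder.
  leading term q: subtract (-9)·g_2 from -9q + \tfrac{27}{10}r + \tfrac{47}{10} → -7
  leading term 1: no divisor's leading term divides it; move -7 to the remainder.
  normal form = -3pr - 7.
The normal form is nonzero, so h ∉ I. Since h minus its normal form lies in I, I + (h) = I + (n) where n = -3pr - 7; decide whether this ideal is the whole ring.
Run Buchberger on G together with n (pairs among the g_i already reduce to 0 since G is a Gröbner basis):
g_1 = p^{2} - 1, LT = p^{2}.
g_2 = q - \tfrac{3}{10}r - \tfrac{13}{10}, LT = q.
g_3 = r^{2} + \tfrac{254}{9}r + \tfrac{245}{9}, LT = r^{2}.
n = -3pr - 7, LT = pr.

S(g_1,n): lcm = p^{2}r. S = -\tfrac{7}{3}p - r.
  reduce S modulo (g_1, g_2, g_3, n):
  remainder -\tfrac{7}{3}p - r ≠ 0; add m_5 = -\tfrac{7}{3}p - r to the basis.

S(g_3,n): lcm = pr^{2}. S = \tfrac{254}{9}pr + \tfrac{245}{9}p - \tfrac{7}{3}r.
  reduce S modulo (g_1, g_2, g_3, n, m_5):
  remainder -14r - \tfrac{1778}{27} ≠ 0; add m_6 = -14r - \tfrac{1778}{27} to the basis.

S(n,m_5): lcm = pr. S = -\tfrac{3}{7}r^{2} + \tfrac{7}{3}.
  reduce S modulo (g_1, g_2, g_3, n, m_5, m_6):
  remainder -\tfrac{24320}{567} ≠ 0; add m_7 = -\tfrac{24320}{567} to the basis.

The other S-polynomials (S(g_1,g_2), S(g_1,g_3), S(g_2,g_3), S(g_2,n), S(g_1,m_5), S(g_2,m_5), S(g_3,m_5), S(g_1,m_6), S(g_2,m_6), S(g_3,m_6), S(n,m_6), S(m_5,m_6), S(g_1,m_7), S(g_2,m_7), S(g_3,m_7), S(n,m_7), S(m_5,m_7), S(m_6,m_7)) all reduce to 0 modulo the current basis, so we have a Gröbner basis.
Inter-reduce: drop elements whose leading term is divisible by another's, tail-reduce, and make monic.
Reduced Gröbner basis: {1}.
The reduced Gröbner basis of I + (h) is {1}: the ideal is the whole ring, so the enlarged system has no common solution — adjoining h is inconsistent.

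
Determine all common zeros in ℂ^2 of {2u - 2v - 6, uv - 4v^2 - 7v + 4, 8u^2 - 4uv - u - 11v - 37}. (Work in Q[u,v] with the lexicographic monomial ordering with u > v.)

Compute a lex Gröbner basis by Buchberger's algorithm.
f_1 = 2u - 2v - 6, LT = u.
f_2 = uv - 4v^2 - 7v + 4, LT = uv.
f_3 = 8u^2 - 4uv - u - 11v - 37, LT = u^2.

S(f_1,f_2): lcm = uv. S = 3v^2 + 4v - 4.
  leading term v^2: no divisor's leading term divides it; move 3v^2 to the remainder.
  leading term v: no divisor's leading term divides it; move 4v to the remainder.
  leading term 1: no divisor's leading term divides it; move -4 to the remainder.
  remainder 3v^2 + 4v - 4 ≠ 0; add h_4 = 3v^2 + 4v - 4 to the basis.

S(f_1,f_3): lcm = u^2. S = -1/2uv - 23/8u + 11/8v + 37/8.
  leading term uv: subtract (-1/4v)·f_1 from -1/2uv - 23/8u + 11/8v + 37/8 → -23/8u - 1/2v^2 - 1/8v + 37/8
  leading term u: subtract (-23/16)·f_1 from -23/8u - 1/2v^2 - 1/8v + 37/8 → -1/2v^2 - 3v - 4
  leading term v^2: subtract (-1/6)·h_4 from -1/2v^2 - 3v - 4 → -7/3v - 14/3
  leading term v: no divisor's leading term divides it; move -7/3v to the remainder.
  leading term 1: no divisor's leading term divides it; move -14/3 to the remainder.
  remainder -7/3v - 14/3 ≠ 0; add h_5 = -7/3v - 14/3 to the basis.

The other S-polynomials (S(f_2,f_3), S(f_1,h_4), S(f_2,h_4), S(f_3,h_4), S(f_1,h_5), S(f_2,h_5), S(f_3,h_5), S(h_4,h_5)) all reduce to 0 modulo the current basis, so we have a Gröbner basis.
Inter-reduce: drop elements whose leading term is divisible by another's, tail-reduce, and make monic.
Reduced Gröbner basis: {u - 1, v + 2}.

From the last basis element, v + 2 = 0, so v takes values in {-2}. Each choice, substituted upward through the basis, yields the corresponding point(s) of the solution set.
  v = -2: the earlier basis element becomes u - 1 = 0, giving u = 1 — point (1, -2).

{(1, -2)}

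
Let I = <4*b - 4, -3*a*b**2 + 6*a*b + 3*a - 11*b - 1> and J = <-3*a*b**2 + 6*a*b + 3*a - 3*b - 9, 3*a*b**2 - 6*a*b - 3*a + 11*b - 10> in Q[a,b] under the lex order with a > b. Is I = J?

No, the ideals differ.

For a fixed monomial order, each ideal has a unique reduced Gröbner basis; comparing bases decides equality.
Buchberger on the first generating set:
f_1 = 4*b - 4, LT = b.
f_2 = -3*a*b**2 + 6*a*b + 3*a - 11*b - 1, LT = a*b**2.

S(f_1,f_2): lcm = a*b**2. S = a*b + a - 11/3*b - 1/3.
  leading term a*b: subtract (1/4*a)·f_1 from a*b + a - 11/3*b - 1/3 → 2*a - 11/3*b - 1/3
  leading term a: no divisor's leading term divides it; move 2*a to the remainder.
  leading term b: subtract (-11/12)·f_1 from -11/3*b - 1/3 → -4
  leading term 1: no divisor's leading term divides it; move -4 to the remainder.
  remainder 2*a - 4 ≠ 0; add g_3 = 2*a - 4 to the basis.

The other S-polynomials (S(f_1,g_3), S(f_2,g_3)) all reduce to 0 modulo the current basis, so we have a Gröbner basis.
Inter-reduce: drop elements whose leading term is divisible by another's, tail-reduce, and make monic.
Reduced Gröbner basis: {a - 2, b - 1}.

Buchberger on the second generating set:
h_1 = -3*a*b**2 + 6*a*b + 3*a - 3*b - 9, LT = a*b**2.
h_2 = 3*a*b**2 - 6*a*b - 3*a + 11*b - 10, LT = a*b**2.

S(h_1,h_2): lcm = a*b**2. S = -8/3*b + 19/3.
  leading term b: no divisor's leading term divides it; move -8/3*b to the remainder.
  leading term 1: no divisor's leading term divides it; move 19/3 to the remainder.
  remainder -8/3*b + 19/3 ≠ 0; add k_3 = -8/3*b + 19/3 to the basis.

S(h_1,k_3): lcm = a*b**2. S = 3/8*a*b - a + b + 3.
  leading term a*b: subtract (-9/64*a)·k_3 from 3/8*a*b - a + b + 3 → -7/64*a + b + 3
  leading term a: no divisor's leading term divides it; move -7/64*a to the remainder.
  leading term b: subtract (-3/8)·k_3 from b + 3 → 43/8
  leading term 1: no divisor's leading term divides it; move 43/8 to the remainder.
  remainder -7/64*a + 43/8 ≠ 0; add k_4 = -7/64*a + 43/8 to the basis.

The other S-polynomials (S(h_2,k_3), S(h_1,k_4), S(h_2,k_4), S(k_3,k_4)) all reduce to 0 modulo the current basis, so we have a Gröbner basis.
Inter-reduce: drop elements whose leading term is divisible by another's, tail-reduce, and make monic.
Reduced Gröbner basis: {a - 344/7, b - 19/8}.

These differ, so the ideals are not equal.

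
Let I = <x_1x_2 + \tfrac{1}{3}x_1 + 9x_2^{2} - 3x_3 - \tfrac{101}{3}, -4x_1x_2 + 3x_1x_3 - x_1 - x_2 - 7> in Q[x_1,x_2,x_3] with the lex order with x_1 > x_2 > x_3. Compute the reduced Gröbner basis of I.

G = {x_1x_2 + \tfrac{1}{3}x_1 + 9x_2^{2} - 3x_3 - \tfrac{101}{3}, x_1x_3 + \tfrac{1}{9}x_1 + 12x_2^{2} - \tfrac{1}{3}x_2 - 4x_3 - \tfrac{425}{9}, x_2^{3} - \tfrac{3}{4}x_2^{2}x_3 + \tfrac{2}{9}x_2^{2} - \tfrac{1}{3}x_2x_3 - \tfrac{71}{18}x_2 + \tfrac{1}{4}x_3^{2} + \tfrac{49}{18}x_3 - 1}

f_1 = x_1x_2 + \tfrac{1}{3}x_1 + 9x_2^{2} - 3x_3 - \tfrac{101}{3}, LT = x_1x_2.
f_2 = -4x_1x_2 + 3x_1x_3 - x_1 - x_2 - 7, LT = x_1x_2.

S(f_1,f_2): lcm = x_1x_2. S = \tfrac{3}{4}x_1x_3 + \tfrac{1}{12}x_1 + 9x_2^{2} - \tfrac{1}{4}x_2 - 3x_3 - \tfrac{425}{12}.
  leading term x_1x_3: no divisor's leading term divides it; move \tfrac{3}{4}x_1x_3 to the remainder.
  leading term x_1: no divisor's leading term divides it; move \tfrac{1}{12}x_1 to the remainder.
  leading term x_2^{2}: no divisor's leading term divides it; move 9x_2^{2} to the remainder.
  leading term x_2: no divisor's leading term divides it; move -\tfrac{1}{4}x_2 to the remainder.
  leading term x_3: no divisor's leading term divides it; move -3x_3 to the remainder.
  leading term 1: no divisor's leading term divides it; move -\tfrac{425}{12} to the remainder.
  remainder \tfrac{3}{4}x_1x_3 + \tfrac{1}{12}x_1 + 9x_2^{2} - \tfrac{1}{4}x_2 - 3x_3 - \tfrac{425}{12} ≠ 0; add g_3 = \tfrac{3}{4}x_1x_3 + \tfrac{1}{12}x_1 + 9x_2^{2} - \tfrac{1}{4}x_2 - 3x_3 - \tfrac{425}{12} to the basis.

S(f_1,g_3): lcm = x_1x_2x_3. S = -\tfrac{1}{9}x_1x_2 + \tfrac{1}{3}x_1x_3 - 12x_2^{3} + 9x_2^{2}x_3 + \tfrac{1}{3}x_2^{2} + 4x_2x_3 + \tfrac{425}{9}x_2 - 3x_3^{2} - \tfrac{101}{3}x_3.
  leading term x_1x_2: subtract (-\tfrac{1}{9})·f_1 from -\tfrac{1}{9}x_1x_2 + \tfrac{1}{3}x_1x_3 - 12x_2^{3} + 9x_2^{2}x_3 + \tfrac{1}{3}x_2^{2} + 4x_2x_3 + \tfrac{425}{9}x_2 - 3x_3^{2} - \tfrac{101}{3}x_3 → \tfrac{1}{3}x_1x_3 + \tfrac{1}{27}x_1 - 12x_2^{3} + 9x_2^{2}x_3 + \tfrac{4}{3}x_2^{2} + 4x_2x_3 + \tfrac{425}{9}x_2 - 3x_3^{2} - 34x_3 - \tfrac{101}{27}
  leading term x_1x_3: subtract (\tfrac{4}{9})·g_3 from \tfrac{1}{3}x_1x_3 + \tfrac{1}{27}x_1 - 12x_2^{3} + 9x_2^{2}x_3 + \tfrac{4}{3}x_2^{2} + 4x_2x_3 + \tfrac{425}{9}x_2 - 3x_3^{2} - 34x_3 - \tfrac{101}{27} → -12x_2^{3} + 9x_2^{2}x_3 - \tfrac{8}{3}x_2^{2} + 4x_2x_3 + \tfrac{142}{3}x_2 - 3x_3^{2} - \tfrac{98}{3}x_3 + 12
  leading term x_2^{3}: no divisor's leading term divides it; move -12x_2^{3} to the remainder.
  leading term x_2^{2}x_3: no divisor's leading term divides it; move 9x_2^{2}x_3 to the remainder.
  leading term x_2^{2}: no divisor's leading term divides it; move -\tfrac{8}{3}x_2^{2} to the remainder.
  leading term x_2x_3: no divisor's leading term divides it; move 4x_2x_3 to the remainder.
  leading term x_2: no divisor's leading term divides it; move \tfrac{142}{3}x_2 to the remainder.
  leading term x_3^{2}: no divisor's leading term divides it; move -3x_3^{2} to the remainder.
  leading term x_3: no divisor's leading term divides it; move -\tfrac{98}{3}x_3 to the remainder.
  leading term 1: no divisor's leading term divides it; move 12 to the remainder.
  remainder -12x_2^{3} + 9x_2^{2}x_3 - \tfrac{8}{3}x_2^{2} + 4x_2x_3 + \tfrac{142}{3}x_2 - 3x_3^{2} - \tfrac{98}{3}x_3 + 12 ≠ 0; add g_4 = -12x_2^{3} + 9x_2^{2}x_3 - \tfrac{8}{3}x_2^{2} + 4x_2x_3 + \tfrac{142}{3}x_2 - 3x_3^{2} - \tfrac{98}{3}x_3 + 12 to the basis.

The other S-polynomials (S(f_2,g_3), S(f_1,g_4), S(f_2,g_4), S(g_3,g_4)) all reduce to 0 modulo the current basis, so we have a Gröbner basis.
Inter-reduce: drop elements whose leading term is divisible by another's, tail-reduce, and make monic.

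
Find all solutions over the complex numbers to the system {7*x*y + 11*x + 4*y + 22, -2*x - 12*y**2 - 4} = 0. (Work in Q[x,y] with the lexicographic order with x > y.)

{(-2, 0), (-391/49 - 11*sqrt(669)/49, -11/14 - sqrt(669)/42), (-391/49 + 11*sqrt(669)/49, -11/14 + sqrt(669)/42)}

Compute a lex Gröbner basis by Buchberger's algorithm.
f_1 = 7*x*y + 11*x + 4*y + 22, LT = x*y.
f_2 = -2*x - 12*y**2 - 4, LT = x.

S(f_1,f_2): lcm = x*y. S = 11/7*x - 6*y**3 - 10/7*y + 22/7.
  leading term x: subtract (-11/14)·f_2 from 11/7*x - 6*y**3 - 10/7*y + 22/7 → -6*y**3 - 66/7*y**2 - 10/7*y
  leading term y**3: no divisor's leading term divides it; move -6*y**3 to the remainder.
  leading term y**2: no divisor's leading term divides it; move -66/7*y**2 to the remainder.
  leading term y: no divisor's leading term divides it; move -10/7*y to the remainder.
  remainder -6*y**3 - 66/7*y**2 - 10/7*y ≠ 0; add h_3 = -6*y**3 - 66/7*y**2 - 10/7*y to the basis.

The other S-polynomials (S(f_1,h_3), S(f_2,h_3)) all reduce to 0 modulo the current basis, so we have a Gröbner basis.
Inter-reduce: drop elements whose leading term is divisible by another's, tail-reduce, and make monic.
Reduced Gröbner basis: {x + 6*y**2 + 2, y**3 + 11/7*y**2 + 5/21*y}.

Since the basis is lex-ordered, y**3 + 11/7*y**2 + 5/21*y is univariate in y. Its roots are {0, -11/14 - sqrt(669)/42, -11/14 + sqrt(669)/42}. Back-substituting each root into the other basis elements fixes the other coordinates.
  y = 0: the earlier basis element becomes x + 2 = 0, giving x = -2 — point (-2, 0).
  y = -11/14 - sqrt(669)/42: the earlier basis element becomes x + 11*sqrt(669)/49 + 391/49 = 0, giving x = -391/49 - 11*sqrt(669)/49 — point (-391/49 - 11*sqrt(669)/49, -11/14 - sqrt(669)/42).
  y = -11/14 + sqrt(669)/42: the earlier basis element becomes x - 11*sqrt(669)/49 + 391/49 = 0, giving x = -391/49 + 11*sqrt(669)/49 — point (-391/49 + 11*sqrt(669)/49, -11/14 + sqrt(669)/42).
Each listed point satisfies every original equation (direct substitution).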